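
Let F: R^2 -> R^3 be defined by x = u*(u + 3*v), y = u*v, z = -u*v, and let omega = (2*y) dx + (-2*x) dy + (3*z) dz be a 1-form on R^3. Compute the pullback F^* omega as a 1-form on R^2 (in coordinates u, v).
F^* omega = (u*v*(2*u + 3*v)) du + (u^2*(-2*u + 3*v)) dv

Using F^*(f dg) = (f ∘ F) d(g ∘ F), substitute each coordinate x_i by F_i(u, v) in f_i, and replace dx_i by d F_i = (∂F_i/∂u) du + (∂F_i/∂v) dv.
  For the x component: f_1(F) = 2*u*v; d F_1 = (2*u + 3*v) du + (3*u) dv
  For the y component: f_2(F) = 2*u*(-u - 3*v); d F_2 = (v) du + (u) dv
  For the z component: f_3(F) = -3*u*v; d F_3 = (-v) du + (-u) dv
Combining and collecting du, dv coefficients:
  coeff of du: u*v*(2*u + 3*v)
  coeff of dv: u^2*(-2*u + 3*v)
F^* omega = (u*v*(2*u + 3*v)) du + (u^2*(-2*u + 3*v)) dv.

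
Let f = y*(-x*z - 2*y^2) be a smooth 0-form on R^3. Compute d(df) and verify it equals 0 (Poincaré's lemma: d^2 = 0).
d(df) = 0

Step 1: df = sum_i (∂f/∂x_i) dx_i = (-y*z) dx + (-x*z - 6*y^2) dy + (-x*y) dz.
Step 2: Apply d again. Using the 1-form formula, the coefficient of dx ∧ dy in d(df) is ∂^2 f/∂x ∂y - ∂^2 f/∂y ∂x = (-z) - (-z) = 0 (equality of mixed partials for smooth f).
Similarly for dx ∧ dz and dy ∧ dz — all coefficients vanish. So d(df) = 0.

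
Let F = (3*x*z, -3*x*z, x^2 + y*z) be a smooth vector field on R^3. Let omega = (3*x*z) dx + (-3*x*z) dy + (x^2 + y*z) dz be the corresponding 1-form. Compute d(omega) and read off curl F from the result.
d(omega) = (3*x + z) dy ∧ dz + (x) dz ∧ dx + (-3*z) dx ∧ dy; curl F = (3*x + z, x, -3*z)

d omega = sum_{i<j} (∂f_j/∂x_i - ∂f_i/∂x_j) dx_i ∧ dx_j. Under the identification (dy ∧ dz, dz ∧ dx, dx ∧ dy) ↔ (e_x, e_y, e_z), the coefficients are exactly the components of curl F. Compute:
  ∂R/∂y - ∂Q/∂z = (z) - (-3*x) = 3*x + z
  ∂P/∂z - ∂R/∂x = (3*x) - (2*x) = x
  ∂Q/∂x - ∂P/∂y = (-3*z) - (0) = -3*z.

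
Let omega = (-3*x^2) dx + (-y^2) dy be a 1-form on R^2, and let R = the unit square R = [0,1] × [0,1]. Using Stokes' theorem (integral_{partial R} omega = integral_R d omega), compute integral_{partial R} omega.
integral_(partial R) omega = 0

Stokes: integral_partial_R omega = integral_R d omega with d omega = (∂Q/∂x - ∂P/∂y) dx ∧ dy.
  ∂Q/∂x = 0
  ∂P/∂y = 0
  integrand = ∂Q/∂x - ∂P/∂y = 0.
Integrating over R: integral_0^1 integral_0^1 (0) dx dy = 0.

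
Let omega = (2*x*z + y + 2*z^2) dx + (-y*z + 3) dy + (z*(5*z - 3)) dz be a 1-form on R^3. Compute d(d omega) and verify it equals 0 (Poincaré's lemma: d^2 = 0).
d(d omega) = 0

Step 1: d omega = sum_{i<j} (∂f_j/∂x_i - ∂f_i/∂x_j) dx_i ∧ dx_j:
  coeff of dx ∧ dy: -1
  coeff of dx ∧ dz: -2*x - 4*z
  coeff of dy ∧ dz: y
Step 2: Apply d again to each 2-form coefficient. The only possible 3-form in R^3 is dx ∧ dy ∧ dz, with coefficient
  ∂(coeff of dy∧dz)/∂x - ∂(coeff of dx∧dz)/∂y + ∂(coeff of dx∧dy)/∂z
  = ∂/∂x (y) - ∂/∂y (-2*x - 4*z) + ∂/∂z (-1).
Each of these terms simplifies to sums of mixed partials that cancel in pairs. The result is 0 (by equality of mixed partials for smooth functions — Schwarz / Clairaut).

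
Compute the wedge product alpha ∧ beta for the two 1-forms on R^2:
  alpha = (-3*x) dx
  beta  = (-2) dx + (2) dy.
alpha ∧ beta = (-6*x) dx ∧ dy

Distribute the wedge, using dx_i ∧ dx_j = -dx_j ∧ dx_i and dx_i ∧ dx_i = 0. For each pair (i, j) with i < j, the coefficient of dx_i ∧ dx_j in alpha ∧ beta is (alpha_i * beta_j - alpha_j * beta_i). Collecting: alpha ∧ beta = (-6*x) dx ∧ dy.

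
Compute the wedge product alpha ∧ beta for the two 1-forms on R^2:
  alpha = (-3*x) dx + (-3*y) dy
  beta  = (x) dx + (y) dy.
alpha ∧ beta = 0

Distribute the wedge, using dx_i ∧ dx_j = -dx_j ∧ dx_i and dx_i ∧ dx_i = 0. For each pair (i, j) with i < j, the coefficient of dx_i ∧ dx_j in alpha ∧ beta is (alpha_i * beta_j - alpha_j * beta_i). Collecting: alpha ∧ beta = 0.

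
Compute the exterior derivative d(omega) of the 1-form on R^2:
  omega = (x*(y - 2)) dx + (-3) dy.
d(omega) = (-x) dx ∧ dy

For a 1-form omega = sum_i f_i dx_i, the exterior derivative is
  d(omega) = sum_{i < j} (∂f_j/∂x_i - ∂f_i/∂x_j) dx_i ∧ dx_j.
  coefficient of dx ∧ dy: ∂f_2/∂x - ∂f_1/∂y = ∂(-3)/∂x - ∂(x*(y - 2))/∂y = -x
Assembling: d(omega) = (-x) dx ∧ dy.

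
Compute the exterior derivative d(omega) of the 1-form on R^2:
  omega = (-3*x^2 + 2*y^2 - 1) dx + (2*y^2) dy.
d(omega) = (-4*y) dx ∧ dy

For a 1-form omega = sum_i f_i dx_i, the exterior derivative is
  d(omega) = sum_{i < j} (∂f_j/∂x_i - ∂f_i/∂x_j) dx_i ∧ dx_j.
  coefficient of dx ∧ dy: ∂f_2/∂x - ∂f_1/∂y = ∂(2*y^2)/∂x - ∂(-3*x^2 + 2*y^2 - 1)/∂y = -4*y
Assembling: d(omega) = (-4*y) dx ∧ dy.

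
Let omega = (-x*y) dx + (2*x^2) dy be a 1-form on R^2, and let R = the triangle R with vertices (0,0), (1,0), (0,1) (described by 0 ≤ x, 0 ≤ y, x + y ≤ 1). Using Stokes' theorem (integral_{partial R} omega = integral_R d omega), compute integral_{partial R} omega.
integral_(partial R) omega = 5/6

Stokes: integral_partial_R omega = integral_R d omega with d omega = (∂Q/∂x - ∂P/∂y) dx ∧ dy.
  ∂Q/∂x = 4*x
  ∂P/∂y = -x
  integrand = ∂Q/∂x - ∂P/∂y = 5*x.
Integrating over R: integral_0^1 integral_0^{1-x} (5*x) dy dx = 5/6.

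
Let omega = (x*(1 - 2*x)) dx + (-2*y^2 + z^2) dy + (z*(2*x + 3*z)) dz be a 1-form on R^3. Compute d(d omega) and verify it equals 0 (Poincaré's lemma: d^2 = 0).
d(d omega) = 0

Step 1: d omega = sum_{i<j} (∂f_j/∂x_i - ∂f_i/∂x_j) dx_i ∧ dx_j:
  coeff of dx ∧ dy: 0
  coeff of dx ∧ dz: 2*z
  coeff of dy ∧ dz: -2*z
Step 2: Apply d again to each 2-form coefficient. The only possible 3-form in R^3 is dx ∧ dy ∧ dz, with coefficient
  ∂(coeff of dy∧dz)/∂x - ∂(coeff of dx∧dz)/∂y + ∂(coeff of dx∧dy)/∂z
  = ∂/∂x (-2*z) - ∂/∂y (2*z) + ∂/∂z (0).
Each of these terms simplifies to sums of mixed partials that cancel in pairs. The result is 0 (by equality of mixed partials for smooth functions — Schwarz / Clairaut).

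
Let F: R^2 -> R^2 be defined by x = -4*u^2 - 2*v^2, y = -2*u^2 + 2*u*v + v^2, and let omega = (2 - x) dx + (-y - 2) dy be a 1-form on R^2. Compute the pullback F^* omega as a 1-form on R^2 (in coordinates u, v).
F^* omega = (-40*u^3 + 12*u^2*v - 16*u*v^2 - 8*u - 2*v^3 - 4*v) du + (4*u^3 - 16*u^2*v - 6*u*v^2 - 4*u - 10*v^3 - 12*v) dv

Using F^*(f dg) = (f ∘ F) d(g ∘ F), substitute each coordinate x_i by F_i(u, v) in f_i, and replace dx_i by d F_i = (∂F_i/∂u) du + (∂F_i/∂v) dv.
  For the x component: f_1(F) = 4*u^2 + 2*v^2 + 2; d F_1 = (-8*u) du + (-4*v) dv
  For the y component: f_2(F) = 2*u^2 - 2*u*v - v^2 - 2; d F_2 = (-4*u + 2*v) du + (2*u + 2*v) dv
Combining and collecting du, dv coefficients:
  coeff of du: -40*u^3 + 12*u^2*v - 16*u*v^2 - 8*u - 2*v^3 - 4*v
  coeff of dv: 4*u^3 - 16*u^2*v - 6*u*v^2 - 4*u - 10*v^3 - 12*v
F^* omega = (-40*u^3 + 12*u^2*v - 16*u*v^2 - 8*u - 2*v^3 - 4*v) du + (4*u^3 - 16*u^2*v - 6*u*v^2 - 4*u - 10*v^3 - 12*v) dv.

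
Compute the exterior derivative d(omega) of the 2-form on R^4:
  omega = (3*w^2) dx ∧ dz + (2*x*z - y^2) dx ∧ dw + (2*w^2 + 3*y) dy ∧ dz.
d(omega) = (6*w - 2*x) dx ∧ dz ∧ dw + (2*y) dx ∧ dy ∧ dw + (4*w) dy ∧ dz ∧ dw

For a 2-form omega = sum_{i<j} g_{ij} dx_i ∧ dx_j, the exterior derivative is
  d(omega) = sum_{i<j} d(g_{ij}) ∧ dx_i ∧ dx_j = sum_{i<j, k} (∂g_{ij}/∂x_k) dx_k ∧ dx_i ∧ dx_j.
Expand each term, using dx_k ∧ dx_i ∧ dx_j = sgn(permutation) dx_{(a)} ∧ dx_{(b)} ∧ dx_{(c)} with (a < b < c) sorted:
  d(3*w^2) includes (∂/∂w)(3*w^2) dw = (6*w) dw, which multiplied by dx ∧ dz gives (6*w) dx ∧ dz ∧ dw
  d(2*x*z - y^2) includes (∂/∂y)(2*x*z - y^2) dy = (-2*y) dy, which multiplied by dx ∧ dw gives (2*y) dx ∧ dy ∧ dw
  d(2*x*z - y^2) includes (∂/∂z)(2*x*z - y^2) dz = (2*x) dz, which multiplied by dx ∧ dw gives (-2*x) dx ∧ dz ∧ dw
  d(2*w^2 + 3*y) includes (∂/∂w)(2*w^2 + 3*y) dw = (4*w) dw, which multiplied by dy ∧ dz gives (4*w) dy ∧ dz ∧ dw
Collecting like 3-forms: d(omega) = (6*w - 2*x) dx ∧ dz ∧ dw + (2*y) dx ∧ dy ∧ dw + (4*w) dy ∧ dz ∧ dw.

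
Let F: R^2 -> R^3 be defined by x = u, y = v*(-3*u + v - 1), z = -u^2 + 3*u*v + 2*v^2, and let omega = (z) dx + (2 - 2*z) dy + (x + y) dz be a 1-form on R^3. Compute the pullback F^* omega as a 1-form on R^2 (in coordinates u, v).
F^* omega = (-3*u^2 + 7*u*v^2 + 8*u*v + 15*v^3 - v^2 - 6*v) du + (-6*u^3 + 13*u^2*v + u^2 - 9*u*v^2 + 7*u*v - 6*u - 4*v^3 + 4*v - 2) dv

Using F^*(f dg) = (f ∘ F) d(g ∘ F), substitute each coordinate x_i by F_i(u, v) in f_i, and replace dx_i by d F_i = (∂F_i/∂u) du + (∂F_i/∂v) dv.
  For the x component: f_1(F) = -u^2 + 3*u*v + 2*v^2; d F_1 = (1) du + (0) dv
  For the y component: f_2(F) = 2*u^2 - 6*u*v - 4*v^2 + 2; d F_2 = (-3*v) du + (-3*u + 2*v - 1) dv
  For the z component: f_3(F) = -3*u*v + u + v^2 - v; d F_3 = (-2*u + 3*v) du + (3*u + 4*v) dv
Combining and collecting du, dv coefficients:
  coeff of du: -3*u^2 + 7*u*v^2 + 8*u*v + 15*v^3 - v^2 - 6*v
  coeff of dv: -6*u^3 + 13*u^2*v + u^2 - 9*u*v^2 + 7*u*v - 6*u - 4*v^3 + 4*v - 2
F^* omega = (-3*u^2 + 7*u*v^2 + 8*u*v + 15*v^3 - v^2 - 6*v) du + (-6*u^3 + 13*u^2*v + u^2 - 9*u*v^2 + 7*u*v - 6*u - 4*v^3 + 4*v - 2) dv.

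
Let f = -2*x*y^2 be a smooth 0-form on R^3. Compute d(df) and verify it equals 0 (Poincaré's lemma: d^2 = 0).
d(df) = 0

Step 1: df = sum_i (∂f/∂x_i) dx_i = (-2*y^2) dx + (-4*x*y) dy + (0) dz.
Step 2: Apply d again. Using the 1-form formula, the coefficient of dx ∧ dy in d(df) is ∂^2 f/∂x ∂y - ∂^2 f/∂y ∂x = (-4*y) - (-4*y) = 0 (equality of mixed partials for smooth f).
Similarly for dx ∧ dz and dy ∧ dz — all coefficients vanish. So d(df) = 0.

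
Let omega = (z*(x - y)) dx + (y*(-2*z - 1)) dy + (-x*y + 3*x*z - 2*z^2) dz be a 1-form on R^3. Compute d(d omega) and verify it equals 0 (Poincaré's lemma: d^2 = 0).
d(d omega) = 0

Step 1: d omega = sum_{i<j} (∂f_j/∂x_i - ∂f_i/∂x_j) dx_i ∧ dx_j:
  coeff of dx ∧ dy: z
  coeff of dx ∧ dz: -x + 3*z
  coeff of dy ∧ dz: -x + 2*y
Step 2: Apply d again to each 2-form coefficient. The only possible 3-form in R^3 is dx ∧ dy ∧ dz, with coefficient
  ∂(coeff of dy∧dz)/∂x - ∂(coeff of dx∧dz)/∂y + ∂(coeff of dx∧dy)/∂z
  = ∂/∂x (-x + 2*y) - ∂/∂y (-x + 3*z) + ∂/∂z (z).
Each of these terms simplifies to sums of mixed partials that cancel in pairs. The result is 0 (by equality of mixed partials for smooth functions — Schwarz / Clairaut).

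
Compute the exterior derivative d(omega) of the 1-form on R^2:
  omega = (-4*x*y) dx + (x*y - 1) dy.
d(omega) = (4*x + y) dx ∧ dy

For a 1-form omega = sum_i f_i dx_i, the exterior derivative is
  d(omega) = sum_{i < j} (∂f_j/∂x_i - ∂f_i/∂x_j) dx_i ∧ dx_j.
  coefficient of dx ∧ dy: ∂f_2/∂x - ∂f_1/∂y = ∂(x*y - 1)/∂x - ∂(-4*x*y)/∂y = 4*x + y
Assembling: d(omega) = (4*x + y) dx ∧ dy.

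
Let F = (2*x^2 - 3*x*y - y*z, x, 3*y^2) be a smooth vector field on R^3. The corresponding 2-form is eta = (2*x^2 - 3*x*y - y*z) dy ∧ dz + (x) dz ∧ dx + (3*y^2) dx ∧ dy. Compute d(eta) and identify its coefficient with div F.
d(eta) = (4*x - 3*y) dx ∧ dy ∧ dz; div F = 4*x - 3*y

For a 2-form in R^3 of the form above, applying d gives a 3-form with coefficient ∂P/∂x + ∂Q/∂y + ∂R/∂z:
  ∂P/∂x = 4*x - 3*y
  ∂Q/∂y = 0
  ∂R/∂z = 0
Sum = 4*x - 3*y, which is exactly div F.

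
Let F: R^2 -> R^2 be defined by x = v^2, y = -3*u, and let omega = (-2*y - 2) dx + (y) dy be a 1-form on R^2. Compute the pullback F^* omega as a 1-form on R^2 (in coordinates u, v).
F^* omega = (9*u) du + (4*v*(3*u - 1)) dv

Using F^*(f dg) = (f ∘ F) d(g ∘ F), substitute each coordinate x_i by F_i(u, v) in f_i, and replace dx_i by d F_i = (∂F_i/∂u) du + (∂F_i/∂v) dv.
  For the x component: f_1(F) = 6*u - 2; d F_1 = (0) du + (2*v) dv
  For the y component: f_2(F) = -3*u; d F_2 = (-3) du + (0) dv
Combining and collecting du, dv coefficients:
  coeff of du: 9*u
  coeff of dv: 4*v*(3*u - 1)
F^* omega = (9*u) du + (4*v*(3*u - 1)) dv.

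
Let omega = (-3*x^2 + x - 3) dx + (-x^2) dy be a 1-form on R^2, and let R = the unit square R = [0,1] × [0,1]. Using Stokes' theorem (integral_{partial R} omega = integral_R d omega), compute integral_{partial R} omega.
integral_(partial R) omega = -1

Stokes: integral_partial_R omega = integral_R d omega with d omega = (∂Q/∂x - ∂P/∂y) dx ∧ dy.
  ∂Q/∂x = -2*x
  ∂P/∂y = 0
  integrand = ∂Q/∂x - ∂P/∂y = -2*x.
Integrating over R: integral_0^1 integral_0^1 (-2*x) dx dy = -1.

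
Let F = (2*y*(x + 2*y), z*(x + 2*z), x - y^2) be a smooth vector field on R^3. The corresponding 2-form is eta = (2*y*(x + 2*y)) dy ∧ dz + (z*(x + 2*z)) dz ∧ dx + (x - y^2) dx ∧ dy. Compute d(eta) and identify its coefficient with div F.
d(eta) = (2*y) dx ∧ dy ∧ dz; div F = 2*y

For a 2-form in R^3 of the form above, applying d gives a 3-form with coefficient ∂P/∂x + ∂Q/∂y + ∂R/∂z:
  ∂P/∂x = 2*y
  ∂Q/∂y = 0
  ∂R/∂z = 0
Sum = 2*y, which is exactly div F.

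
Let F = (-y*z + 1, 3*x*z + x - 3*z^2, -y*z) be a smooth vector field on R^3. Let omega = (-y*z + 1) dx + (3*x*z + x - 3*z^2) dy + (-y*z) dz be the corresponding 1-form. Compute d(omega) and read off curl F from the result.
d(omega) = (-3*x + 5*z) dy ∧ dz + (-y) dz ∧ dx + (4*z + 1) dx ∧ dy; curl F = (-3*x + 5*z, -y, 4*z + 1)

d omega = sum_{i<j} (∂f_j/∂x_i - ∂f_i/∂x_j) dx_i ∧ dx_j. Under the identification (dy ∧ dz, dz ∧ dx, dx ∧ dy) ↔ (e_x, e_y, e_z), the coefficients are exactly the components of curl F. Compute:
  ∂R/∂y - ∂Q/∂z = (-z) - (3*x - 6*z) = -3*x + 5*z
  ∂P/∂z - ∂R/∂x = (-y) - (0) = -y
  ∂Q/∂x - ∂P/∂y = (3*z + 1) - (-z) = 4*z + 1.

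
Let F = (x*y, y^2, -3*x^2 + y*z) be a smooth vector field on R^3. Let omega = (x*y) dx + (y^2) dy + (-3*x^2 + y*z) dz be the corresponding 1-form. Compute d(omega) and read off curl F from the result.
d(omega) = (z) dy ∧ dz + (6*x) dz ∧ dx + (-x) dx ∧ dy; curl F = (z, 6*x, -x)

d omega = sum_{i<j} (∂f_j/∂x_i - ∂f_i/∂x_j) dx_i ∧ dx_j. Under the identification (dy ∧ dz, dz ∧ dx, dx ∧ dy) ↔ (e_x, e_y, e_z), the coefficients are exactly the components of curl F. Compute:
  ∂R/∂y - ∂Q/∂z = (z) - (0) = z
  ∂P/∂z - ∂R/∂x = (0) - (-6*x) = 6*x
  ∂Q/∂x - ∂P/∂y = (0) - (x) = -x.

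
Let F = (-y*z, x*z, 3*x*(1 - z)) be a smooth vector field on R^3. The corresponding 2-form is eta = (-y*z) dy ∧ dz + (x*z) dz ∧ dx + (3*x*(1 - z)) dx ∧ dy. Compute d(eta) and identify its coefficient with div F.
d(eta) = (-3*x) dx ∧ dy ∧ dz; div F = -3*x

For a 2-form in R^3 of the form above, applying d gives a 3-form with coefficient ∂P/∂x + ∂Q/∂y + ∂R/∂z:
  ∂P/∂x = 0
  ∂Q/∂y = 0
  ∂R/∂z = -3*x
Sum = -3*x, which is exactly div F.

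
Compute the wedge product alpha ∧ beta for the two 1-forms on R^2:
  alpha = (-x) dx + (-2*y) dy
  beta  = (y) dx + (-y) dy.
alpha ∧ beta = (y*(x + 2*y)) dx ∧ dy

Distribute the wedge, using dx_i ∧ dx_j = -dx_j ∧ dx_i and dx_i ∧ dx_i = 0. For each pair (i, j) with i < j, the coefficient of dx_i ∧ dx_j in alpha ∧ beta is (alpha_i * beta_j - alpha_j * beta_i). Collecting: alpha ∧ beta = (y*(x + 2*y)) dx ∧ dy.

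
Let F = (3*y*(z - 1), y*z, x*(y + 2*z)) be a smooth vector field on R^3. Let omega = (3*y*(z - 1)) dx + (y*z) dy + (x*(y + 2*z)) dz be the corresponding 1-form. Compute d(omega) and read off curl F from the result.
d(omega) = (x - y) dy ∧ dz + (2*y - 2*z) dz ∧ dx + (3 - 3*z) dx ∧ dy; curl F = (x - y, 2*y - 2*z, 3 - 3*z)

d omega = sum_{i<j} (∂f_j/∂x_i - ∂f_i/∂x_j) dx_i ∧ dx_j. Under the identification (dy ∧ dz, dz ∧ dx, dx ∧ dy) ↔ (e_x, e_y, e_z), the coefficients are exactly the components of curl F. Compute:
  ∂R/∂y - ∂Q/∂z = (x) - (y) = x - y
  ∂P/∂z - ∂R/∂x = (3*y) - (y + 2*z) = 2*y - 2*z
  ∂Q/∂x - ∂P/∂y = (0) - (3*z - 3) = 3 - 3*z.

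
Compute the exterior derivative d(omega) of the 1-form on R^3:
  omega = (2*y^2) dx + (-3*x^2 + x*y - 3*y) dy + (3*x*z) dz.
d(omega) = (-6*x - 3*y) dx ∧ dy + (3*z) dx ∧ dz

For a 1-form omega = sum_i f_i dx_i, the exterior derivative is
  d(omega) = sum_{i < j} (∂f_j/∂x_i - ∂f_i/∂x_j) dx_i ∧ dx_j.
  coefficient of dx ∧ dy: ∂f_2/∂x - ∂f_1/∂y = ∂(-3*x^2 + x*y - 3*y)/∂x - ∂(2*y^2)/∂y = -6*x - 3*y
  coefficient of dx ∧ dz: ∂f_3/∂x - ∂f_1/∂z = ∂(3*x*z)/∂x - ∂(2*y^2)/∂z = 3*z
Assembling: d(omega) = (-6*x - 3*y) dx ∧ dy + (3*z) dx ∧ dz.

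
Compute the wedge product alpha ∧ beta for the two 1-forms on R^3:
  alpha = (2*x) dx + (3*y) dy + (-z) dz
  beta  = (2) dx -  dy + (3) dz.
alpha ∧ beta = (-2*x - 6*y) dx ∧ dy + (6*x + 2*z) dx ∧ dz + (9*y - z) dy ∧ dz

Distribute the wedge, using dx_i ∧ dx_j = -dx_j ∧ dx_i and dx_i ∧ dx_i = 0. For each pair (i, j) with i < j, the coefficient of dx_i ∧ dx_j in alpha ∧ beta is (alpha_i * beta_j - alpha_j * beta_i). Collecting: alpha ∧ beta = (-2*x - 6*y) dx ∧ dy + (6*x + 2*z) dx ∧ dz + (9*y - z) dy ∧ dz.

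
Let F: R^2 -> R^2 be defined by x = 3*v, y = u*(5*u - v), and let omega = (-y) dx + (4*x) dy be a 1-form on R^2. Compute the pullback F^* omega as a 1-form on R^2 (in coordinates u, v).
F^* omega = (12*v*(10*u - v)) du + (3*u*(-5*u - 3*v)) dv

Using F^*(f dg) = (f ∘ F) d(g ∘ F), substitute each coordinate x_i by F_i(u, v) in f_i, and replace dx_i by d F_i = (∂F_i/∂u) du + (∂F_i/∂v) dv.
  For the x component: f_1(F) = u*(-5*u + v); d F_1 = (0) du + (3) dv
  For the y component: f_2(F) = 12*v; d F_2 = (10*u - v) du + (-u) dv
Combining and collecting du, dv coefficients:
  coeff of du: 12*v*(10*u - v)
  coeff of dv: 3*u*(-5*u - 3*v)
F^* omega = (12*v*(10*u - v)) du + (3*u*(-5*u - 3*v)) dv.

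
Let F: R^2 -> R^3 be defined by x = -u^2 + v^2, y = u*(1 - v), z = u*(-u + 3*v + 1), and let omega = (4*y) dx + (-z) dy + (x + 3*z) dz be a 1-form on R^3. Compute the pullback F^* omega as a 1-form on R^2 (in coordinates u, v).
F^* omega = (8*u^3 - 23*u^2*v - 17*u^2 + 28*u*v^2 + 16*u*v + 2*u + 3*v^3 + v^2) du + (u*(-13*u^2 + 30*u*v + 10*u - 5*v^2 + 8*v)) dv

Using F^*(f dg) = (f ∘ F) d(g ∘ F), substitute each coordinate x_i by F_i(u, v) in f_i, and replace dx_i by d F_i = (∂F_i/∂u) du + (∂F_i/∂v) dv.
  For the x component: f_1(F) = 4*u*(1 - v); d F_1 = (-2*u) du + (2*v) dv
  For the y component: f_2(F) = u*(u - 3*v - 1); d F_2 = (1 - v) du + (-u) dv
  For the z component: f_3(F) = -4*u^2 + 9*u*v + 3*u + v^2; d F_3 = (-2*u + 3*v + 1) du + (3*u) dv
Combining and collecting du, dv coefficients:
  coeff of du: 8*u^3 - 23*u^2*v - 17*u^2 + 28*u*v^2 + 16*u*v + 2*u + 3*v^3 + v^2
  coeff of dv: u*(-13*u^2 + 30*u*v + 10*u - 5*v^2 + 8*v)
F^* omega = (8*u^3 - 23*u^2*v - 17*u^2 + 28*u*v^2 + 16*u*v + 2*u + 3*v^3 + v^2) du + (u*(-13*u^2 + 30*u*v + 10*u - 5*v^2 + 8*v)) dv.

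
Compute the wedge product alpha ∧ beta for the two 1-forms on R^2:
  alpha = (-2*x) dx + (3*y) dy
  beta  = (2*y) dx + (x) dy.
alpha ∧ beta = (-2*x^2 - 6*y^2) dx ∧ dy

Distribute the wedge, using dx_i ∧ dx_j = -dx_j ∧ dx_i and dx_i ∧ dx_i = 0. For each pair (i, j) with i < j, the coefficient of dx_i ∧ dx_j in alpha ∧ beta is (alpha_i * beta_j - alpha_j * beta_i). Collecting: alpha ∧ beta = (-2*x^2 - 6*y^2) dx ∧ dy.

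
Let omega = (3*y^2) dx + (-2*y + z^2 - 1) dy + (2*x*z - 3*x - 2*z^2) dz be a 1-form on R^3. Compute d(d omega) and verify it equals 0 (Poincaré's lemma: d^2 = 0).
d(d omega) = 0

Step 1: d omega = sum_{i<j} (∂f_j/∂x_i - ∂f_i/∂x_j) dx_i ∧ dx_j:
  coeff of dx ∧ dy: -6*y
  coeff of dx ∧ dz: 2*z - 3
  coeff of dy ∧ dz: -2*z
Step 2: Apply d again to each 2-form coefficient. The only possible 3-form in R^3 is dx ∧ dy ∧ dz, with coefficient
  ∂(coeff of dy∧dz)/∂x - ∂(coeff of dx∧dz)/∂y + ∂(coeff of dx∧dy)/∂z
  = ∂/∂x (-2*z) - ∂/∂y (2*z - 3) + ∂/∂z (-6*y).
Each of these terms simplifies to sums of mixed partials that cancel in pairs. The result is 0 (by equality of mixed partials for smooth functions — Schwarz / Clairaut).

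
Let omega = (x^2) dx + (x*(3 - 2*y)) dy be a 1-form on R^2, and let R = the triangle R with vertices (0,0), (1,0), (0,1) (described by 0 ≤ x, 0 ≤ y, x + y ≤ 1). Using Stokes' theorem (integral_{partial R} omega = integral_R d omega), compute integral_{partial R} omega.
integral_(partial R) omega = 7/6

Stokes: integral_partial_R omega = integral_R d omega with d omega = (∂Q/∂x - ∂P/∂y) dx ∧ dy.
  ∂Q/∂x = 3 - 2*y
  ∂P/∂y = 0
  integrand = ∂Q/∂x - ∂P/∂y = 3 - 2*y.
Integrating over R: integral_0^1 integral_0^{1-x} (3 - 2*y) dy dx = 7/6.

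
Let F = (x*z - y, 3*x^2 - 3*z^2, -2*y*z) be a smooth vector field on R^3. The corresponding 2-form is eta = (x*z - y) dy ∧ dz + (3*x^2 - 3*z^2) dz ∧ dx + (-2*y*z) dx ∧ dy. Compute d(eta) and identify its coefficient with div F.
d(eta) = (-2*y + z) dx ∧ dy ∧ dz; div F = -2*y + z

For a 2-form in R^3 of the form above, applying d gives a 3-form with coefficient ∂P/∂x + ∂Q/∂y + ∂R/∂z:
  ∂P/∂x = z
  ∂Q/∂y = 0
  ∂R/∂z = -2*y
Sum = -2*y + z, which is exactly div F.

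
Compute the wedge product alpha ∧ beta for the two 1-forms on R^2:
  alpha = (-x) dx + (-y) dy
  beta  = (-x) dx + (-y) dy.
alpha ∧ beta = 0

Distribute the wedge, using dx_i ∧ dx_j = -dx_j ∧ dx_i and dx_i ∧ dx_i = 0. For each pair (i, j) with i < j, the coefficient of dx_i ∧ dx_j in alpha ∧ beta is (alpha_i * beta_j - alpha_j * beta_i). Collecting: alpha ∧ beta = 0.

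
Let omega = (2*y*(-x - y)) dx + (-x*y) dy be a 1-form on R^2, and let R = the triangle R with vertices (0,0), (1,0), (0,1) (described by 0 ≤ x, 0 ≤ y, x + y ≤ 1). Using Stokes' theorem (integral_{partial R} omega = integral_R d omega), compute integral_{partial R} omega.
integral_(partial R) omega = 5/6

Stokes: integral_partial_R omega = integral_R d omega with d omega = (∂Q/∂x - ∂P/∂y) dx ∧ dy.
  ∂Q/∂x = -y
  ∂P/∂y = -2*x - 4*y
  integrand = ∂Q/∂x - ∂P/∂y = 2*x + 3*y.
Integrating over R: integral_0^1 integral_0^{1-x} (2*x + 3*y) dy dx = 5/6.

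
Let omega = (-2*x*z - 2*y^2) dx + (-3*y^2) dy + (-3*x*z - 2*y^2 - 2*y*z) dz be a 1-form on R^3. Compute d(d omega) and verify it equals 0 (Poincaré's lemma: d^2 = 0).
d(d omega) = 0

Step 1: d omega = sum_{i<j} (∂f_j/∂x_i - ∂f_i/∂x_j) dx_i ∧ dx_j:
  coeff of dx ∧ dy: 4*y
  coeff of dx ∧ dz: 2*x - 3*z
  coeff of dy ∧ dz: -4*y - 2*z
Step 2: Apply d again to each 2-form coefficient. The only possible 3-form in R^3 is dx ∧ dy ∧ dz, with coefficient
  ∂(coeff of dy∧dz)/∂x - ∂(coeff of dx∧dz)/∂y + ∂(coeff of dx∧dy)/∂z
  = ∂/∂x (-4*y - 2*z) - ∂/∂y (2*x - 3*z) + ∂/∂z (4*y).
Each of these terms simplifies to sums of mixed partials that cancel in pairs. The result is 0 (by equality of mixed partials for smooth functions — Schwarz / Clairaut).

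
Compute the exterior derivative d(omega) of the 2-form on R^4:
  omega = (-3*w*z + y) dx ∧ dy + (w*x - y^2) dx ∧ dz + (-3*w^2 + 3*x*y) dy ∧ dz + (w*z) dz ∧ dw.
d(omega) = (-3*w + 5*y) dx ∧ dy ∧ dz + (-3*z) dx ∧ dy ∧ dw + (x) dx ∧ dz ∧ dw + (-6*w) dy ∧ dz ∧ dw

For a 2-form omega = sum_{i<j} g_{ij} dx_i ∧ dx_j, the exterior derivative is
  d(omega) = sum_{i<j} d(g_{ij}) ∧ dx_i ∧ dx_j = sum_{i<j, k} (∂g_{ij}/∂x_k) dx_k ∧ dx_i ∧ dx_j.
Expand each term, using dx_k ∧ dx_i ∧ dx_j = sgn(permutation) dx_{(a)} ∧ dx_{(b)} ∧ dx_{(c)} with (a < b < c) sorted:
  d(-3*w*z + y) includes (∂/∂z)(-3*w*z + y) dz = (-3*w) dz, which multiplied by dx ∧ dy gives (-3*w) dx ∧ dy ∧ dz
  d(-3*w*z + y) includes (∂/∂w)(-3*w*z + y) dw = (-3*z) dw, which multiplied by dx ∧ dy gives (-3*z) dx ∧ dy ∧ dw
  d(w*x - y^2) includes (∂/∂y)(w*x - y^2) dy = (-2*y) dy, which multiplied by dx ∧ dz gives (2*y) dx ∧ dy ∧ dz
  d(w*x - y^2) includes (∂/∂w)(w*x - y^2) dw = (x) dw, which multiplied by dx ∧ dz gives (x) dx ∧ dz ∧ dw
  d(-3*w^2 + 3*x*y) includes (∂/∂x)(-3*w^2 + 3*x*y) dx = (3*y) dx, which multiplied by dy ∧ dz gives (3*y) dx ∧ dy ∧ dz
  d(-3*w^2 + 3*x*y) includes (∂/∂w)(-3*w^2 + 3*x*y) dw = (-6*w) dw, which multiplied by dy ∧ dz gives (-6*w) dy ∧ dz ∧ dw
Collecting like 3-forms: d(omega) = (-3*w + 5*y) dx ∧ dy ∧ dz + (-3*z) dx ∧ dy ∧ dw + (x) dx ∧ dz ∧ dw + (-6*w) dy ∧ dz ∧ dw.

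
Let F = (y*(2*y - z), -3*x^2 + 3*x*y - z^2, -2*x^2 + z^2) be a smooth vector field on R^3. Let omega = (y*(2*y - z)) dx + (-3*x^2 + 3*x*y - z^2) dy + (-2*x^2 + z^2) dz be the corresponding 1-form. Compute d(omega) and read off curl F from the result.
d(omega) = (2*z) dy ∧ dz + (4*x - y) dz ∧ dx + (-6*x - y + z) dx ∧ dy; curl F = (2*z, 4*x - y, -6*x - y + z)

d omega = sum_{i<j} (∂f_j/∂x_i - ∂f_i/∂x_j) dx_i ∧ dx_j. Under the identification (dy ∧ dz, dz ∧ dx, dx ∧ dy) ↔ (e_x, e_y, e_z), the coefficients are exactly the components of curl F. Compute:
  ∂R/∂y - ∂Q/∂z = (0) - (-2*z) = 2*z
  ∂P/∂z - ∂R/∂x = (-y) - (-4*x) = 4*x - y
  ∂Q/∂x - ∂P/∂y = (-6*x + 3*y) - (4*y - z) = -6*x - y + z.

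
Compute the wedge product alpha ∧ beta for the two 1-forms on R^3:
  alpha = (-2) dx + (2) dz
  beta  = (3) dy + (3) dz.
alpha ∧ beta = (-6) dx ∧ dy + (-6) dx ∧ dz + (-6) dy ∧ dz

Distribute the wedge, using dx_i ∧ dx_j = -dx_j ∧ dx_i and dx_i ∧ dx_i = 0. For each pair (i, j) with i < j, the coefficient of dx_i ∧ dx_j in alpha ∧ beta is (alpha_i * beta_j - alpha_j * beta_i). Collecting: alpha ∧ beta = (-6) dx ∧ dy + (-6) dx ∧ dz + (-6) dy ∧ dz.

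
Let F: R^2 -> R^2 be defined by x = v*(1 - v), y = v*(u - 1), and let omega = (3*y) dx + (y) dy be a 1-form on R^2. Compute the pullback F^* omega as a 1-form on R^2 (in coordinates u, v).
F^* omega = (v^2*(u - 1)) du + (v*(u^2 - 6*u*v + u + 6*v - 2)) dv

Using F^*(f dg) = (f ∘ F) d(g ∘ F), substitute each coordinate x_i by F_i(u, v) in f_i, and replace dx_i by d F_i = (∂F_i/∂u) du + (∂F_i/∂v) dv.
  For the x component: f_1(F) = 3*v*(u - 1); d F_1 = (0) du + (1 - 2*v) dv
  For the y component: f_2(F) = v*(u - 1); d F_2 = (v) du + (u - 1) dv
Combining and collecting du, dv coefficients:
  coeff of du: v^2*(u - 1)
  coeff of dv: v*(u^2 - 6*u*v + u + 6*v - 2)
F^* omega = (v^2*(u - 1)) du + (v*(u^2 - 6*u*v + u + 6*v - 2)) dv.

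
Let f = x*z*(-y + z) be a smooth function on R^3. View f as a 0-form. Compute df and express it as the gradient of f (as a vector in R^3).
df = (z*(-y + z)) dx + (-x*z) dy + (x*(-y + 2*z)) dz; grad f = (z*(-y + z), -x*z, x*(-y + 2*z))

For a 0-form f, d f = (∂f/∂x) dx + (∂f/∂y) dy + (∂f/∂z) dz. The components of the vector representation are exactly the entries of grad f in Cartesian coordinates:
  ∂f/∂x = z*(-y + z)
  ∂f/∂y = -x*z
  ∂f/∂z = x*(-y + 2*z).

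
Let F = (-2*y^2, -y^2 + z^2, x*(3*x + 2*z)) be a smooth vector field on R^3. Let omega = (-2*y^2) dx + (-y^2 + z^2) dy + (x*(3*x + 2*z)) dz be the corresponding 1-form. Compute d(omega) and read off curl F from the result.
d(omega) = (-2*z) dy ∧ dz + (-6*x - 2*z) dz ∧ dx + (4*y) dx ∧ dy; curl F = (-2*z, -6*x - 2*z, 4*y)

d omega = sum_{i<j} (∂f_j/∂x_i - ∂f_i/∂x_j) dx_i ∧ dx_j. Under the identification (dy ∧ dz, dz ∧ dx, dx ∧ dy) ↔ (e_x, e_y, e_z), the coefficients are exactly the components of curl F. Compute:
  ∂R/∂y - ∂Q/∂z = (0) - (2*z) = -2*z
  ∂P/∂z - ∂R/∂x = (0) - (6*x + 2*z) = -6*x - 2*z
  ∂Q/∂x - ∂P/∂y = (0) - (-4*y) = 4*y.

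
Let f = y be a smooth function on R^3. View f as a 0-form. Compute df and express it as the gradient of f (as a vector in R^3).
df = (0) dx + (1) dy + (0) dz; grad f = (0, 1, 0)

For a 0-form f, d f = (∂f/∂x) dx + (∂f/∂y) dy + (∂f/∂z) dz. The components of the vector representation are exactly the entries of grad f in Cartesian coordinates:
  ∂f/∂x = 0
  ∂f/∂y = 1
  ∂f/∂z = 0.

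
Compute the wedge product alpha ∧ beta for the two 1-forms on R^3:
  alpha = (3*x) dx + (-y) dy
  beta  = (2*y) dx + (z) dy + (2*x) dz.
alpha ∧ beta = (3*x*z + 2*y^2) dx ∧ dy + (6*x^2) dx ∧ dz + (-2*x*y) dy ∧ dz

Distribute the wedge, using dx_i ∧ dx_j = -dx_j ∧ dx_i and dx_i ∧ dx_i = 0. For each pair (i, j) with i < j, the coefficient of dx_i ∧ dx_j in alpha ∧ beta is (alpha_i * beta_j - alpha_j * beta_i). Collecting: alpha ∧ beta = (3*x*z + 2*y^2) dx ∧ dy + (6*x^2) dx ∧ dz + (-2*x*y) dy ∧ dz.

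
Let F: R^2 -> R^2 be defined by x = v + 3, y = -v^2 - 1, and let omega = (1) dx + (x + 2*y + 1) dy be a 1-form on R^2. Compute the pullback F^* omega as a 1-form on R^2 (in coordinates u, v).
F^* omega = (4*v^3 - 2*v^2 - 4*v + 1) dv

Using F^*(f dg) = (f ∘ F) d(g ∘ F), substitute each coordinate x_i by F_i(u, v) in f_i, and replace dx_i by d F_i = (∂F_i/∂u) du + (∂F_i/∂v) dv.
  For the x component: f_1(F) = 1; d F_1 = (0) du + (1) dv
  For the y component: f_2(F) = -2*v^2 + v + 2; d F_2 = (0) du + (-2*v) dv
Combining and collecting du, dv coefficients:
  coeff of du: 0
  coeff of dv: 4*v^3 - 2*v^2 - 4*v + 1
F^* omega = (4*v^3 - 2*v^2 - 4*v + 1) dv.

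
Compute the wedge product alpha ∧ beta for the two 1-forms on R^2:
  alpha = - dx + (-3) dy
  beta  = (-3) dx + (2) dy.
alpha ∧ beta = (-11) dx ∧ dy

Distribute the wedge, using dx_i ∧ dx_j = -dx_j ∧ dx_i and dx_i ∧ dx_i = 0. For each pair (i, j) with i < j, the coefficient of dx_i ∧ dx_j in alpha ∧ beta is (alpha_i * beta_j - alpha_j * beta_i). Collecting: alpha ∧ beta = (-11) dx ∧ dy.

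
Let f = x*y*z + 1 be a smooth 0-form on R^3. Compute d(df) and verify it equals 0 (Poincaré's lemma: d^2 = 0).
d(df) = 0

Step 1: df = sum_i (∂f/∂x_i) dx_i = (y*z) dx + (x*z) dy + (x*y) dz.
Step 2: Apply d again. Using the 1-form formula, the coefficient of dx ∧ dy in d(df) is ∂^2 f/∂x ∂y - ∂^2 f/∂y ∂x = (z) - (z) = 0 (equality of mixed partials for smooth f).
Similarly for dx ∧ dz and dy ∧ dz — all coefficients vanish. So d(df) = 0.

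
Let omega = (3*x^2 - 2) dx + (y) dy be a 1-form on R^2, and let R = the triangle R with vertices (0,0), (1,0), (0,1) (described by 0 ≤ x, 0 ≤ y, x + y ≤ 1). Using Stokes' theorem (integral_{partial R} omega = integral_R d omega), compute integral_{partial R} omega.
integral_(partial R) omega = 0

Stokes: integral_partial_R omega = integral_R d omega with d omega = (∂Q/∂x - ∂P/∂y) dx ∧ dy.
  ∂Q/∂x = 0
  ∂P/∂y = 0
  integrand = ∂Q/∂x - ∂P/∂y = 0.
Integrating over R: integral_0^1 integral_0^{1-x} (0) dy dx = 0.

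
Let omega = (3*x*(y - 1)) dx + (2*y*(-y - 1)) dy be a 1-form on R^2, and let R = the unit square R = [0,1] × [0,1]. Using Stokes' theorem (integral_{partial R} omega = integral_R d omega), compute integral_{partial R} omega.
integral_(partial R) omega = -3/2

Stokes: integral_partial_R omega = integral_R d omega with d omega = (∂Q/∂x - ∂P/∂y) dx ∧ dy.
  ∂Q/∂x = 0
  ∂P/∂y = 3*x
  integrand = ∂Q/∂x - ∂P/∂y = -3*x.
Integrating over R: integral_0^1 integral_0^1 (-3*x) dx dy = -3/2.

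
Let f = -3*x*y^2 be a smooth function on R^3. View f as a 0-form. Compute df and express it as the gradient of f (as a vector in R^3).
df = (-3*y^2) dx + (-6*x*y) dy + (0) dz; grad f = (-3*y^2, -6*x*y, 0)

For a 0-form f, d f = (∂f/∂x) dx + (∂f/∂y) dy + (∂f/∂z) dz. The components of the vector representation are exactly the entries of grad f in Cartesian coordinates:
  ∂f/∂x = -3*y^2
  ∂f/∂y = -6*x*y
  ∂f/∂z = 0.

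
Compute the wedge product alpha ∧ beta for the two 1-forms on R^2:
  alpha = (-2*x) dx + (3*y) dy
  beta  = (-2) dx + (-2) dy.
alpha ∧ beta = (4*x + 6*y) dx ∧ dy

Distribute the wedge, using dx_i ∧ dx_j = -dx_j ∧ dx_i and dx_i ∧ dx_i = 0. For each pair (i, j) with i < j, the coefficient of dx_i ∧ dx_j in alpha ∧ beta is (alpha_i * beta_j - alpha_j * beta_i). Collecting: alpha ∧ beta = (4*x + 6*y) dx ∧ dy.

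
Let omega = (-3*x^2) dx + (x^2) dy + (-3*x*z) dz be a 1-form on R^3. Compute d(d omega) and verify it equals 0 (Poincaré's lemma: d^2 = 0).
d(d omega) = 0

Step 1: d omega = sum_{i<j} (∂f_j/∂x_i - ∂f_i/∂x_j) dx_i ∧ dx_j:
  coeff of dx ∧ dy: 2*x
  coeff of dx ∧ dz: -3*z
  coeff of dy ∧ dz: 0
Step 2: Apply d again to each 2-form coefficient. The only possible 3-form in R^3 is dx ∧ dy ∧ dz, with coefficient
  ∂(coeff of dy∧dz)/∂x - ∂(coeff of dx∧dz)/∂y + ∂(coeff of dx∧dy)/∂z
  = ∂/∂x (0) - ∂/∂y (-3*z) + ∂/∂z (2*x).
Each of these terms simplifies to sums of mixed partials that cancel in pairs. The result is 0 (by equality of mixed partials for smooth functions — Schwarz / Clairaut).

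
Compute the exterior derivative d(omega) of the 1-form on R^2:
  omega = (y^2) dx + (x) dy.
d(omega) = (1 - 2*y) dx ∧ dy

For a 1-form omega = sum_i f_i dx_i, the exterior derivative is
  d(omega) = sum_{i < j} (∂f_j/∂x_i - ∂f_i/∂x_j) dx_i ∧ dx_j.
  coefficient of dx ∧ dy: ∂f_2/∂x - ∂f_1/∂y = ∂(x)/∂x - ∂(y^2)/∂y = 1 - 2*y
Assembling: d(omega) = (1 - 2*y) dx ∧ dy.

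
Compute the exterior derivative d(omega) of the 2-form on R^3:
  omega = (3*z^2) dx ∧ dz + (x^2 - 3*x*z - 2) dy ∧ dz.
d(omega) = (2*x - 3*z) dx ∧ dy ∧ dz

For a 2-form omega = sum_{i<j} g_{ij} dx_i ∧ dx_j, the exterior derivative is
  d(omega) = sum_{i<j} d(g_{ij}) ∧ dx_i ∧ dx_j = sum_{i<j, k} (∂g_{ij}/∂x_k) dx_k ∧ dx_i ∧ dx_j.
Expand each term, using dx_k ∧ dx_i ∧ dx_j = sgn(permutation) dx_{(a)} ∧ dx_{(b)} ∧ dx_{(c)} with (a < b < c) sorted:
  d(x^2 - 3*x*z - 2) includes (∂/∂x)(x^2 - 3*x*z - 2) dx = (2*x - 3*z) dx, which multiplied by dy ∧ dz gives (2*x - 3*z) dx ∧ dy ∧ dz
Collecting like 3-forms: d(omega) = (2*x - 3*z) dx ∧ dy ∧ dz.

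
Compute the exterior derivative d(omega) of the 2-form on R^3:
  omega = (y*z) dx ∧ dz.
d(omega) = (-z) dx ∧ dy ∧ dz

For a 2-form omega = sum_{i<j} g_{ij} dx_i ∧ dx_j, the exterior derivative is
  d(omega) = sum_{i<j} d(g_{ij}) ∧ dx_i ∧ dx_j = sum_{i<j, k} (∂g_{ij}/∂x_k) dx_k ∧ dx_i ∧ dx_j.
Expand each term, using dx_k ∧ dx_i ∧ dx_j = sgn(permutation) dx_{(a)} ∧ dx_{(b)} ∧ dx_{(c)} with (a < b < c) sorted:
  d(y*z) includes (∂/∂y)(y*z) dy = (z) dy, which multiplied by dx ∧ dz gives (-z) dx ∧ dy ∧ dz
Collecting like 3-forms: d(omega) = (-z) dx ∧ dy ∧ dz.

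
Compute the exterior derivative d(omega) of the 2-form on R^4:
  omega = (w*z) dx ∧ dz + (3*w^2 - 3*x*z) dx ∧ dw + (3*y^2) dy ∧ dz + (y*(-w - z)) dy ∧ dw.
d(omega) = (3*x + z) dx ∧ dz ∧ dw + (y) dy ∧ dz ∧ dw

For a 2-form omega = sum_{i<j} g_{ij} dx_i ∧ dx_j, the exterior derivative is
  d(omega) = sum_{i<j} d(g_{ij}) ∧ dx_i ∧ dx_j = sum_{i<j, k} (∂g_{ij}/∂x_k) dx_k ∧ dx_i ∧ dx_j.
Expand each term, using dx_k ∧ dx_i ∧ dx_j = sgn(permutation) dx_{(a)} ∧ dx_{(b)} ∧ dx_{(c)} with (a < b < c) sorted:
  d(w*z) includes (∂/∂w)(w*z) dw = (z) dw, which multiplied by dx ∧ dz gives (z) dx ∧ dz ∧ dw
  d(3*w^2 - 3*x*z) includes (∂/∂z)(3*w^2 - 3*x*z) dz = (-3*x) dz, which multiplied by dx ∧ dw gives (3*x) dx ∧ dz ∧ dw
  d(y*(-w - z)) includes (∂/∂z)(y*(-w - z)) dz = (-y) dz, which multiplied by dy ∧ dw gives (y) dy ∧ dz ∧ dw
Collecting like 3-forms: d(omega) = (3*x + z) dx ∧ dz ∧ dw + (y) dy ∧ dz ∧ dw.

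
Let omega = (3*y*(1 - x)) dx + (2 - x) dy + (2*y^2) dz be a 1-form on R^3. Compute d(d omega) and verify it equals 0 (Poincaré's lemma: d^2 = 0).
d(d omega) = 0

Step 1: d omega = sum_{i<j} (∂f_j/∂x_i - ∂f_i/∂x_j) dx_i ∧ dx_j:
  coeff of dx ∧ dy: 3*x - 4
  coeff of dx ∧ dz: 0
  coeff of dy ∧ dz: 4*y
Step 2: Apply d again to each 2-form coefficient. The only possible 3-form in R^3 is dx ∧ dy ∧ dz, with coefficient
  ∂(coeff of dy∧dz)/∂x - ∂(coeff of dx∧dz)/∂y + ∂(coeff of dx∧dy)/∂z
  = ∂/∂x (4*y) - ∂/∂y (0) + ∂/∂z (3*x - 4).
Each of these terms simplifies to sums of mixed partials that cancel in pairs. The result is 0 (by equality of mixed partials for smooth functions — Schwarz / Clairaut).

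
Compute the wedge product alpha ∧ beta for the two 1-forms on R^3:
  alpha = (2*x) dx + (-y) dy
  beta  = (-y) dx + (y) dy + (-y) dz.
alpha ∧ beta = (y*(2*x - y)) dx ∧ dy + (-2*x*y) dx ∧ dz + (y^2) dy ∧ dz

Distribute the wedge, using dx_i ∧ dx_j = -dx_j ∧ dx_i and dx_i ∧ dx_i = 0. For each pair (i, j) with i < j, the coefficient of dx_i ∧ dx_j in alpha ∧ beta is (alpha_i * beta_j - alpha_j * beta_i). Collecting: alpha ∧ beta = (y*(2*x - y)) dx ∧ dy + (-2*x*y) dx ∧ dz + (y^2) dy ∧ dz.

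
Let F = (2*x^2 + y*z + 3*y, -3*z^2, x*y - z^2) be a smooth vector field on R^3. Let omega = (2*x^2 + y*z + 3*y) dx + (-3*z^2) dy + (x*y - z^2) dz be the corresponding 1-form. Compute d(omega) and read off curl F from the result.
d(omega) = (x + 6*z) dy ∧ dz + (0) dz ∧ dx + (-z - 3) dx ∧ dy; curl F = (x + 6*z, 0, -z - 3)

d omega = sum_{i<j} (∂f_j/∂x_i - ∂f_i/∂x_j) dx_i ∧ dx_j. Under the identification (dy ∧ dz, dz ∧ dx, dx ∧ dy) ↔ (e_x, e_y, e_z), the coefficients are exactly the components of curl F. Compute:
  ∂R/∂y - ∂Q/∂z = (x) - (-6*z) = x + 6*z
  ∂P/∂z - ∂R/∂x = (y) - (y) = 0
  ∂Q/∂x - ∂P/∂y = (0) - (z + 3) = -z - 3.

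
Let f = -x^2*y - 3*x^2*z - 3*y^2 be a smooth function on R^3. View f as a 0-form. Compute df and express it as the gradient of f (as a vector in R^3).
df = (2*x*(-y - 3*z)) dx + (-x^2 - 6*y) dy + (-3*x^2) dz; grad f = (2*x*(-y - 3*z), -x^2 - 6*y, -3*x^2)

For a 0-form f, d f = (∂f/∂x) dx + (∂f/∂y) dy + (∂f/∂z) dz. The components of the vector representation are exactly the entries of grad f in Cartesian coordinates:
  ∂f/∂x = 2*x*(-y - 3*z)
  ∂f/∂y = -x^2 - 6*y
  ∂f/∂z = -3*x^2.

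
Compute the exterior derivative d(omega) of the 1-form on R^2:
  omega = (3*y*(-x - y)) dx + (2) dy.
d(omega) = (3*x + 6*y) dx ∧ dy

For a 1-form omega = sum_i f_i dx_i, the exterior derivative is
  d(omega) = sum_{i < j} (∂f_j/∂x_i - ∂f_i/∂x_j) dx_i ∧ dx_j.
  coefficient of dx ∧ dy: ∂f_2/∂x - ∂f_1/∂y = ∂(2)/∂x - ∂(3*y*(-x - y))/∂y = 3*x + 6*y
Assembling: d(omega) = (3*x + 6*y) dx ∧ dy.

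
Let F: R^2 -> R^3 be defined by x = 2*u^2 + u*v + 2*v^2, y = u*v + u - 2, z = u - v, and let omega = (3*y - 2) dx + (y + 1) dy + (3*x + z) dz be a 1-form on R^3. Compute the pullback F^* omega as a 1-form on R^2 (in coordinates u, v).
F^* omega = (12*u^2*v + 18*u^2 + 4*u*v^2 + 8*u*v - 30*u + 6*v^2 - 10*v - 1) du + (4*u^2*v - 2*u^2 + 12*u*v^2 + 9*u*v - 10*u - 6*v^2 - 31*v) dv

Using F^*(f dg) = (f ∘ F) d(g ∘ F), substitute each coordinate x_i by F_i(u, v) in f_i, and replace dx_i by d F_i = (∂F_i/∂u) du + (∂F_i/∂v) dv.
  For the x component: f_1(F) = 3*u*v + 3*u - 8; d F_1 = (4*u + v) du + (u + 4*v) dv
  For the y component: f_2(F) = u*v + u - 1; d F_2 = (v + 1) du + (u) dv
  For the z component: f_3(F) = 6*u^2 + 3*u*v + u + 6*v^2 - v; d F_3 = (1) du + (-1) dv
Combining and collecting du, dv coefficients:
  coeff of du: 12*u^2*v + 18*u^2 + 4*u*v^2 + 8*u*v - 30*u + 6*v^2 - 10*v - 1
  coeff of dv: 4*u^2*v - 2*u^2 + 12*u*v^2 + 9*u*v - 10*u - 6*v^2 - 31*v
F^* omega = (12*u^2*v + 18*u^2 + 4*u*v^2 + 8*u*v - 30*u + 6*v^2 - 10*v - 1) du + (4*u^2*v - 2*u^2 + 12*u*v^2 + 9*u*v - 10*u - 6*v^2 - 31*v) dv.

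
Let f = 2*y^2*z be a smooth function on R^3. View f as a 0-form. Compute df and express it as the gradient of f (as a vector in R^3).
df = (0) dx + (4*y*z) dy + (2*y^2) dz; grad f = (0, 4*y*z, 2*y^2)

For a 0-form f, d f = (∂f/∂x) dx + (∂f/∂y) dy + (∂f/∂z) dz. The components of the vector representation are exactly the entries of grad f in Cartesian coordinates:
  ∂f/∂x = 0
  ∂f/∂y = 4*y*z
  ∂f/∂z = 2*y^2.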